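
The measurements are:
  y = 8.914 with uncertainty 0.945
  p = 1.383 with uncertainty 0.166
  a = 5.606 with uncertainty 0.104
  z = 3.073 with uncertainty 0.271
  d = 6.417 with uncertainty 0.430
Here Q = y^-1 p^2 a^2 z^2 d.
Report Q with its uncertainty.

Since Q is a product/quotient, work with relative uncertainties:
  (-1·δy/y)² = (-1×0.106)² = 0.0112;  (2·δp/p)² = (2×0.120)² = 0.0576;  (2·δa/a)² = (2×0.0186)² = 0.00138;  (2·δz/z)² = (2×0.0882)² = 0.0311;  (1·δd/d)² = (1×0.0670)² = 0.00449
δQ/Q = √(0.106) = 0.325
Q = 408.6, so δQ = 0.325 × 408.6 = 133.

408.6 ± 133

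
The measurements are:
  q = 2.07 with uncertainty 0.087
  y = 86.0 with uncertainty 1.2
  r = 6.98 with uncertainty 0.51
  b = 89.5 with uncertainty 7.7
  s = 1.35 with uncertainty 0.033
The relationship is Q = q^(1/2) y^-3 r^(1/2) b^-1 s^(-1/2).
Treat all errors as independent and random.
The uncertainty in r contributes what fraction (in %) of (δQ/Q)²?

(δQ/Q)² = (½·δq/q)² + (-3·δy/y)² + (½·δr/r)² + (-1·δb/b)² + (−½·δs/s)²
  q term: (0.5×0.0420)² = 0.000442
  y term: (-3×0.0140)² = 0.00175
  r term: (0.5×0.0731)² = 0.00133
  b term: (-1×0.0860)² = 0.00740
  s term: (-0.5×0.0244)² = 0.000149
Total = 0.0111. Share from r = 0.00133/0.0111 = 0.120.

12.0%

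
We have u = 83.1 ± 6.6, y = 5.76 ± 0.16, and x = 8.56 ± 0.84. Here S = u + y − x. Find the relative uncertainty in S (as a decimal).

0.0829

S is a linear combination, so absolute uncertainties add in quadrature:
  (δu)² = 43.6;  (δy)² = 0.0256;  (δx)² = 0.706
δS = √(44.3) = 6.66
S = 80.3, so δS/S = 6.66/80.3 = 0.0829.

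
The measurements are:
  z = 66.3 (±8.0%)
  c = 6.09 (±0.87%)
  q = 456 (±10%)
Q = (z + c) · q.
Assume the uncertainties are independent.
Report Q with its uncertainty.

Let u = z + c = 72.4. δu = √(δz² + δc²) = √(28.1 + 0.00281) = 5.30, so δu/u = 0.0733.
Q is then a monomial in u, q:
δQ/Q = √((δu/u)² + (1·δq/q)²) = √(0.00537 + 0.0100) = 0.124
Q = 33000, so δQ = 0.124 × 33000 = 4090.

33000 ± 4090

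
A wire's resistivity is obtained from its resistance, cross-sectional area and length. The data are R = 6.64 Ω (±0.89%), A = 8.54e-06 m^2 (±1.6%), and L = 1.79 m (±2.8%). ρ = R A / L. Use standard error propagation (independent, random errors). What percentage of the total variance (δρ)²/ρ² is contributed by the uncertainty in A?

(δρ/ρ)² = (1·δR/R)² + (1·δA/A)² + (-1·δL/L)²
  R term: (1×0.00890)² = 7.92e-05
  A term: (1×0.0160)² = 0.000256
  L term: (-1×0.0280)² = 0.000784
Total = 0.00112. Share from A = 0.000256/0.00112 = 0.229.

22.9%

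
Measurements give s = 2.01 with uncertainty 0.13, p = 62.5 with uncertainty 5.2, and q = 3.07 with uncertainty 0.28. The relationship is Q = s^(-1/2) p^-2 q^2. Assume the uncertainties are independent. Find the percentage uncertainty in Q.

Products/powers → add relative errors in quadrature, weighted by exponent:
  (−½·δs/s)² = (-0.5×0.0647)² = 0.00105;  (-2·δp/p)² = (-2×0.0832)² = 0.0277;  (2·δq/q)² = (2×0.0912)² = 0.0333
δQ/Q = √(0.0620) = 0.249

24.9%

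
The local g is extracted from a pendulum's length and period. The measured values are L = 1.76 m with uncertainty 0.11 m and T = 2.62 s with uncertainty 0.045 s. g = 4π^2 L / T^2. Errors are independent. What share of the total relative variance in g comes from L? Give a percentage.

(δg/g)² = (1·δL/L)² + (-2·δT/T)²
  L term: (1×0.0625)² = 0.00391
  T term: (-2×0.0172)² = 0.00118
Total = 0.00509. Share from L = 0.00391/0.00509 = 0.768.

76.8%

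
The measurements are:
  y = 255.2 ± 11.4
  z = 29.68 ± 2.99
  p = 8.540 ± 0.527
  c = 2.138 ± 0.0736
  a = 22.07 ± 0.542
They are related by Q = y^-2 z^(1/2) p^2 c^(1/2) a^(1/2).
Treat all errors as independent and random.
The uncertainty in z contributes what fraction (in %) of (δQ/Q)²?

9.68%

(δQ/Q)² = (-2·δy/y)² + (½·δz/z)² + (2·δp/p)² + (½·δc/c)² + (½·δa/a)²
  y term: (-2×0.0447)² = 0.00798
  z term: (0.5×0.101)² = 0.00254
  p term: (2×0.0617)² = 0.0152
  c term: (0.5×0.0344)² = 0.000296
  a term: (0.5×0.0246)² = 0.000151
Total = 0.0262. Share from z = 0.00254/0.0262 = 0.0968.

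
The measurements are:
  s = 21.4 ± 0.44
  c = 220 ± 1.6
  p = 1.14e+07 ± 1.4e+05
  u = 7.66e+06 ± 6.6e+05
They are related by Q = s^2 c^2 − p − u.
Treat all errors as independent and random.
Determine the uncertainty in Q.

Let w = s^2·c^2 = 2.22e+07. δw/w = √((2·δs/s)² + (2·δc/c)²) = √(0.00169 + 0.000212) = 0.0436, so δw = 9.67e+05.
Q = w − p − u: δQ = √(δw² + δp² + δu²) = √(9.35e+11 + 1.96e+10 + 4.36e+11) = 1.18e+06

1.18e+06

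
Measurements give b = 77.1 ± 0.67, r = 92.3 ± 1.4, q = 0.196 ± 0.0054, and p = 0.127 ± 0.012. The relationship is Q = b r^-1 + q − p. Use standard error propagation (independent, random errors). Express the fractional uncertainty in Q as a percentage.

Let w = b·r^-1 = 0.835. δw/w = √((1·δb/b)² + (-1·δr/r)²) = √(7.55e-05 + 0.000230) = 0.0175, so δw = 0.0146.
Q = w + q − p: δQ = √(δw² + δq² + δp²) = √(0.000213 + 2.92e-05 + 0.000144) = 0.0197
Q = 0.904, so δQ/Q = 0.0197/0.904 = 0.0217.

2.17%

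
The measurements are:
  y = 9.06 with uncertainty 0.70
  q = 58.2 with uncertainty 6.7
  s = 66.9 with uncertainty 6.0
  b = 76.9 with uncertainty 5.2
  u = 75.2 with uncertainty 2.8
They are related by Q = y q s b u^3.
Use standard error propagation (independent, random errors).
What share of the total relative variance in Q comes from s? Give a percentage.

(δQ/Q)² = (1·δy/y)² + (1·δq/q)² + (1·δs/s)² + (1·δb/b)² + (3·δu/u)²
  y term: (1×0.0773)² = 0.00597
  q term: (1×0.115)² = 0.0133
  s term: (1×0.0897)² = 0.00804
  b term: (1×0.0676)² = 0.00457
  u term: (3×0.0372)² = 0.0125
Total = 0.0443. Share from s = 0.00804/0.0443 = 0.182.

18.2%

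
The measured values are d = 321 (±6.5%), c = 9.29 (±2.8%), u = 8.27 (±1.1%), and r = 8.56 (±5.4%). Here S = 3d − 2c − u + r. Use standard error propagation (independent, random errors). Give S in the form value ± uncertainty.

Sums and differences: (δS)² = Σ (cᵢ δxᵢ)².
  (3·δd)² = 3920;  (2·δc)² = 0.271;  (δu)² = 0.00828;  (δr)² = 0.214
δS = √(3920) = 62.6
S = 945.

945 ± 62.6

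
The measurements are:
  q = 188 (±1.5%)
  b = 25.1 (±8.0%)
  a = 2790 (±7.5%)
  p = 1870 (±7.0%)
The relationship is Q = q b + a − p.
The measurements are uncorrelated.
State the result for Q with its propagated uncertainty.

5640 ± 457

Let w = q·b = 4720. δw/w = √((1·δq/q)² + (1·δb/b)²) = √(0.000225 + 0.00640) = 0.0814, so δw = 384.
Q = w + a − p: δQ = √(δw² + δa² + δp²) = √(1.48e+05 + 43800 + 17100) = 457
Q = 5640.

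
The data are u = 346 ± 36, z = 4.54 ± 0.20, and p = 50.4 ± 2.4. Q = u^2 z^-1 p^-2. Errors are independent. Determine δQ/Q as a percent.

23.3%

Each factor contributes (exponent × relative error)² to (δQ/Q)²:
  (2·δu/u)² = (2×0.104)² = 0.0433;  (-1·δz/z)² = (-1×0.0441)² = 0.00194;  (-2·δp/p)² = (-2×0.0476)² = 0.00907
δQ/Q = √(0.0543) = 0.233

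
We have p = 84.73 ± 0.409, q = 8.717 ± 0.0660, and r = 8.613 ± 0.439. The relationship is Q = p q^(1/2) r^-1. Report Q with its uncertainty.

29.04 ± 1.49

Products/powers → add relative errors in quadrature, weighted by exponent:
  (1·δp/p)² = (1×0.00483)² = 2.33e-05;  (½·δq/q)² = (0.5×0.00757)² = 1.43e-05;  (-1·δr/r)² = (-1×0.0510)² = 0.00260
δQ/Q = √(0.00264) = 0.0513
Q = 29.04, so δQ = 0.0513 × 29.04 = 1.49.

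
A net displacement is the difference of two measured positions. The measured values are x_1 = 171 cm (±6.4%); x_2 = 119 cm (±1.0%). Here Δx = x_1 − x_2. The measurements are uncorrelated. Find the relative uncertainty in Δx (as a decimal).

0.212

Δx is a linear combination, so absolute uncertainties add in quadrature:
  (δx_1)² = 120;  (δx_2)² = 1.42
δΔx = √(121) = 11.0 cm
Δx = 52.0 cm, so δΔx/Δx = 11.0/52.0 = 0.212.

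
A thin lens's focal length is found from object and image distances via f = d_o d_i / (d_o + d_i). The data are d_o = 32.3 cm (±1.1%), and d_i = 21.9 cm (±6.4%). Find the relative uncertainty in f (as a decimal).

0.0384

∂f/∂d_o = (d_i/(d_o+d_i))² = 0.163;  ∂f/∂d_i = (d_o/(d_o+d_i))² = 0.355
δf = √((∂f/∂d_o · δd_o)² + (∂f/∂d_i · δd_i)²) = √(0.00336 + 0.248) = 0.501 cm
f = 13.1 cm, so δf/f = 0.501/13.1 = 0.0384.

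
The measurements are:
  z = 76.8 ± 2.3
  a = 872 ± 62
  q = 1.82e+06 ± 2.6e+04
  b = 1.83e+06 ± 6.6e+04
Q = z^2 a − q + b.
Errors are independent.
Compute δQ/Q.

Let p = z^2·a = 5.14e+06. δp/p = √((2·δz/z)² + (1·δa/a)²) = √(0.00359 + 0.00506) = 0.0930, so δp = 4.78e+05.
Q = p − q + b: δQ = √(δp² + δq² + δb²) = √(2.29e+11 + 6.76e+08 + 4.36e+09) = 4.83e+05
Q = 5.15e+06, so δQ/Q = 4.83e+05/5.15e+06 = 0.0938.

0.0938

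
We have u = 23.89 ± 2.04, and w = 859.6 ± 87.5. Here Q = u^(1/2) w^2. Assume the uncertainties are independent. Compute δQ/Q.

Since Q is a product/quotient, work with relative uncertainties:
  (½·δu/u)² = (0.5×0.0854)² = 0.00182;  (2·δw/w)² = (2×0.102)² = 0.0414
δQ/Q = √(0.0433) = 0.208

0.208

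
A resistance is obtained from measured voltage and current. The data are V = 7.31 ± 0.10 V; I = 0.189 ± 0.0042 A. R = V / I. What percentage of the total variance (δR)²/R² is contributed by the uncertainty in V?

(δR/R)² = (1·δV/V)² + (-1·δI/I)²
  V term: (1×0.0137)² = 0.000187
  I term: (-1×0.0222)² = 0.000494
Total = 0.000681. Share from V = 0.000187/0.000681 = 0.275.

27.5%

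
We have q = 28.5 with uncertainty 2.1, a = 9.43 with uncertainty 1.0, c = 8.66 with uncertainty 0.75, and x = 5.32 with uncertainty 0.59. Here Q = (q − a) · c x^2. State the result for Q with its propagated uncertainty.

4670 ± 1250

Let u = q − a = 19.1. δu = √(δq² + δa²) = √(4.41 + 1.00) = 2.33, so δu/u = 0.122.
Q is then a monomial in u, c, x:
δQ/Q = √((δu/u)² + (1·δc/c)² + (2·δx/x)²) = √(0.0149 + 0.00750 + 0.0492) = 0.268
Q = 4670, so δQ = 0.268 × 4670 = 1250.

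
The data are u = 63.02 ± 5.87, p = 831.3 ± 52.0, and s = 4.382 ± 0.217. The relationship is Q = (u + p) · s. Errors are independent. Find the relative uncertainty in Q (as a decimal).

0.0767

Let w = u + p = 894.3. δw = √(δu² + δp²) = √(34.5 + 2700) = 52.3, so δw/w = 0.0585.
Q is then a monomial in w, s:
δQ/Q = √((δw/w)² + (1·δs/s)²) = √(0.00342 + 0.00245) = 0.0767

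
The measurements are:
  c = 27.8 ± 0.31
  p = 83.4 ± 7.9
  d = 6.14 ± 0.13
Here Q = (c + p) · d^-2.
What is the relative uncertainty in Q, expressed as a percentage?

8.28%

Let u = c + p = 111. δu = √(δc² + δp²) = √(0.0961 + 62.4) = 7.91, so δu/u = 0.0711.
Q is then a monomial in u, d:
δQ/Q = √((δu/u)² + (-2·δd/d)²) = √(0.00505 + 0.00179) = 0.0828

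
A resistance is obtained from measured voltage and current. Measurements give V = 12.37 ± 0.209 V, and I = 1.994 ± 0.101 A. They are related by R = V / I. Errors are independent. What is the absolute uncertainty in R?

Since R is a product/quotient, work with relative uncertainties:
  (1·δV/V)² = (1×0.0169)² = 0.000285;  (-1·δI/I)² = (-1×0.0507)² = 0.00257
δR/R = √(0.00285) = 0.0534
R = 6.204 Ω, so δR = 0.0534 × 6.204 = 0.331 Ω.

0.331 Ω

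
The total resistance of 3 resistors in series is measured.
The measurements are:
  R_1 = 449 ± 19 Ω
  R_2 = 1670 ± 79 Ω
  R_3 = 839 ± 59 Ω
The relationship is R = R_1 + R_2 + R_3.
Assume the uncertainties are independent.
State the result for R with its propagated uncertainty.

2960 ± 100 Ω

Sums and differences: (δR)² = Σ (cᵢ δxᵢ)².
  (δR_1)² = 361;  (δR_2)² = 6240;  (δR_3)² = 3480
δR = √(10100) = 100 Ω
R = 2960 Ω.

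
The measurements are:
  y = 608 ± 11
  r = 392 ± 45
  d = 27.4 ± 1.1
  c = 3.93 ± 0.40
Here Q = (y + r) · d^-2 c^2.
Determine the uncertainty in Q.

Let u = y + r = 1000. δu = √(δy² + δr²) = √(121 + 2020) = 46.3, so δu/u = 0.0463.
Q is then a monomial in u, d, c:
δQ/Q = √((δu/u)² + (-2·δd/d)² + (2·δc/c)²) = √(0.00215 + 0.00645 + 0.0414) = 0.224
Q = 20.6, so δQ = 0.224 × 20.6 = 4.60.

4.60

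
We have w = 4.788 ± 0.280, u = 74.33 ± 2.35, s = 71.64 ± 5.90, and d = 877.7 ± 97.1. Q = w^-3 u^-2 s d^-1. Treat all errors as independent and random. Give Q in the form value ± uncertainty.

(1.346 ± 0.312) × 10^-7

Since Q is a product/quotient, work with relative uncertainties:
  (-3·δw/w)² = (-3×0.0585)² = 0.0308;  (-2·δu/u)² = (-2×0.0316)² = 0.00400;  (1·δs/s)² = (1×0.0824)² = 0.00678;  (-1·δd/d)² = (-1×0.111)² = 0.0122
δQ/Q = √(0.0538) = 0.232
Q = 1.346e-07, so δQ = 0.232 × 1.346e-07 = 3.12e-08.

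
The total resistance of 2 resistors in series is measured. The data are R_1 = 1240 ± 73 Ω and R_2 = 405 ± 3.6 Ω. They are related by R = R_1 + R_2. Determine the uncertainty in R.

Each term contributes (cᵢ δxᵢ)² to (δR)²:
  (δR_1)² = 5330;  (δR_2)² = 13.0
δR = √(5340) = 73.1 Ω

73.1 Ω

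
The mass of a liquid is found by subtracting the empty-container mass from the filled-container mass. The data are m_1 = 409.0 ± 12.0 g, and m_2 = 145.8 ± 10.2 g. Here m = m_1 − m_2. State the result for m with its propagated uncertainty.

Each term contributes (cᵢ δxᵢ)² to (δm)²:
  (δm_1)² = 144;  (δm_2)² = 104
δm = √(248) = 15.7 g
m = 263.2 g.

263.2 ± 15.7 g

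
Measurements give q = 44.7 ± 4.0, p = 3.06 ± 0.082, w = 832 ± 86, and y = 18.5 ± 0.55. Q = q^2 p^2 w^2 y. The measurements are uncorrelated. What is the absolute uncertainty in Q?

6.71e+10

Each factor contributes (exponent × relative error)² to (δQ/Q)²:
  (2·δq/q)² = (2×0.0895)² = 0.0320;  (2·δp/p)² = (2×0.0268)² = 0.00287;  (2·δw/w)² = (2×0.103)² = 0.0427;  (1·δy/y)² = (1×0.0297)² = 0.000884
δQ/Q = √(0.0785) = 0.280
Q = 2.4e+11, so δQ = 0.280 × 2.4e+11 = 6.71e+10.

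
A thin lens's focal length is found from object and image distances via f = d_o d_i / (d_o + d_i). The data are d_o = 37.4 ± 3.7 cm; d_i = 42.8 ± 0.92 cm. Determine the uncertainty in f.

1.07 cm

∂f/∂d_o = (d_i/(d_o+d_i))² = 0.285;  ∂f/∂d_i = (d_o/(d_o+d_i))² = 0.217
δf = √((∂f/∂d_o · δd_o)² + (∂f/∂d_i · δd_i)²) = √(1.11 + 0.0400) = 1.07 cm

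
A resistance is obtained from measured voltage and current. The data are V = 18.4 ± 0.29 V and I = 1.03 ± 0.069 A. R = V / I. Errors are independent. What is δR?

Products/powers → add relative errors in quadrature, weighted by exponent:
  (1·δV/V)² = (1×0.0158)² = 0.000248;  (-1·δI/I)² = (-1×0.0670)² = 0.00449
δR/R = √(0.00474) = 0.0688
R = 17.9 Ω, so δR = 0.0688 × 17.9 = 1.23 Ω.

1.23 Ω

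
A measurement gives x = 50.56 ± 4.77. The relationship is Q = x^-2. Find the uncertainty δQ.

7.38e-05

Q is a product of powers, so relative uncertainties combine in quadrature:
  (-2·δx/x)² = (-2×0.0943)² = 0.0356
δQ/Q = √(0.0356) = 0.189
Q = 0.0003912, so δQ = 0.189 × 0.0003912 = 7.38e-05.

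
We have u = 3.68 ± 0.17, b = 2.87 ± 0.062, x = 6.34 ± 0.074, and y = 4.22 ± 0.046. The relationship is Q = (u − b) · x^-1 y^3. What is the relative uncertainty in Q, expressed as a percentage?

Let w = u − b = 0.810. δw = √(δu² + δb²) = √(0.0289 + 0.00384) = 0.181, so δw/w = 0.223.
Q is then a monomial in w, x, y:
δQ/Q = √((δw/w)² + (-1·δx/x)² + (3·δy/y)²) = √(0.0499 + 0.000136 + 0.00107) = 0.226

22.6%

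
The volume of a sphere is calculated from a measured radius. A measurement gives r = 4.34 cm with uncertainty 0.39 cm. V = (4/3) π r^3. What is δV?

92.3 cm^3

Each factor contributes (exponent × relative error)² to (δV/V)²:
  (3·δr/r)² = (3×0.0899)² = 0.0727
δV/V = √(0.0727) = 0.270
V = 342 cm^3, so δV = 0.270 × 342 = 92.3 cm^3.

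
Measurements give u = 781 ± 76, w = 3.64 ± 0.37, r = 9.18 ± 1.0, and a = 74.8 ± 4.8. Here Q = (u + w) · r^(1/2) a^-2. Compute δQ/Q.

0.170

Let h = u + w = 785. δh = √(δu² + δw²) = √(5780 + 0.137) = 76.0, so δh/h = 0.0969.
Q is then a monomial in h, r, a:
δQ/Q = √((δh/h)² + (½·δr/r)² + (-2·δa/a)²) = √(0.00938 + 0.00297 + 0.0165) = 0.170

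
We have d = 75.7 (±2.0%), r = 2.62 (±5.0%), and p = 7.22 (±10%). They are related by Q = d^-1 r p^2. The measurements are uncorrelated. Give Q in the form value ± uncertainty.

Products/powers → add relative errors in quadrature, weighted by exponent:
  (-1·δd/d)² = (-1×0.0200)² = 0.000400;  (1·δr/r)² = (1×0.0500)² = 0.00250;  (2·δp/p)² = (2×0.100)² = 0.0400
δQ/Q = √(0.0429) = 0.207
Q = 1.80, so δQ = 0.207 × 1.80 = 0.374.

1.80 ± 0.374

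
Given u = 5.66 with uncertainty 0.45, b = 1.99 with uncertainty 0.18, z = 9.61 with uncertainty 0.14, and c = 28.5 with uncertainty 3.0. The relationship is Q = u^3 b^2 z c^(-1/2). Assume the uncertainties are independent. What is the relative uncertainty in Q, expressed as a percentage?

Since Q is a product/quotient, work with relative uncertainties:
  (3·δu/u)² = (3×0.0795)² = 0.0569;  (2·δb/b)² = (2×0.0905)² = 0.0327;  (1·δz/z)² = (1×0.0146)² = 0.000212;  (−½·δc/c)² = (-0.5×0.105)² = 0.00277
δQ/Q = √(0.0926) = 0.304

30.4%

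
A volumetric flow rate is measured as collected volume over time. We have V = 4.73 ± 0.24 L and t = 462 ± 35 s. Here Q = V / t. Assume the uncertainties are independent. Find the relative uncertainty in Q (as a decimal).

For a monomial Q ∝ V, t^-1, fractional errors add in quadrature:
  (1·δV/V)² = (1×0.0507)² = 0.00257;  (-1·δt/t)² = (-1×0.0758)² = 0.00574
δQ/Q = √(0.00831) = 0.0912

0.0912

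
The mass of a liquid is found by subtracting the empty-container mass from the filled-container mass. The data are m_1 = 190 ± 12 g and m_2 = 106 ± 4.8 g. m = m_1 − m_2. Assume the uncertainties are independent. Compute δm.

Each term contributes (cᵢ δxᵢ)² to (δm)²:
  (δm_1)² = 144;  (δm_2)² = 23.0
δm = √(167) = 12.9 g

12.9 g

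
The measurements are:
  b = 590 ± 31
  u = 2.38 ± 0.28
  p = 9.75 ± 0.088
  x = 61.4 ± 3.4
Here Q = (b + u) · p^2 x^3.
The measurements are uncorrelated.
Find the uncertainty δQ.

2.28e+09

Let w = b + u = 592. δw = √(δb² + δu²) = √(961 + 0.0784) = 31.0, so δw/w = 0.0523.
Q is then a monomial in w, p, x:
δQ/Q = √((δw/w)² + (2·δp/p)² + (3·δx/x)²) = √(0.00274 + 0.000326 + 0.0276) = 0.175
Q = 1.3e+10, so δQ = 0.175 × 1.3e+10 = 2.28e+09.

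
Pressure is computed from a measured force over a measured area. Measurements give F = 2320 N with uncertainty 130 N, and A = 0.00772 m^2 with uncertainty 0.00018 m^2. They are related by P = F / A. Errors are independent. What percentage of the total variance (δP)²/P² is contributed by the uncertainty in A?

(δP/P)² = (1·δF/F)² + (-1·δA/A)²
  F term: (1×0.0560)² = 0.00314
  A term: (-1×0.0233)² = 0.000544
Total = 0.00368. Share from A = 0.000544/0.00368 = 0.148.

14.8%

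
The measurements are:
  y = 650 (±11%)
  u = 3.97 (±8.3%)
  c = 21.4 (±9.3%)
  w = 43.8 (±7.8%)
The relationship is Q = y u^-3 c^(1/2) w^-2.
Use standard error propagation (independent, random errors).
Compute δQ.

For a monomial Q ∝ y, u^-3, c^(1/2), w^-2, fractional errors add in quadrature:
  (1·δy/y)² = (1×0.110)² = 0.0121;  (-3·δu/u)² = (-3×0.0830)² = 0.0620;  (½·δc/c)² = (0.5×0.0930)² = 0.00216;  (-2·δw/w)² = (-2×0.0780)² = 0.0243
δQ/Q = √(0.101) = 0.317
Q = 0.0250, so δQ = 0.317 × 0.0250 = 0.00795.

0.00795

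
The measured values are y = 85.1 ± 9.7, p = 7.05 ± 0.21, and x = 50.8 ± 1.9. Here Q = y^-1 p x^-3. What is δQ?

1.03e-07

Relative error in a monomial: (δQ/Q)² = Σ (nᵢ · δxᵢ/xᵢ)².
  (-1·δy/y)² = (-1×0.114)² = 0.0130;  (1·δp/p)² = (1×0.0298)² = 0.000887;  (-3·δx/x)² = (-3×0.0374)² = 0.0126
δQ/Q = √(0.0265) = 0.163
Q = 6.32e-07, so δQ = 0.163 × 6.32e-07 = 1.03e-07.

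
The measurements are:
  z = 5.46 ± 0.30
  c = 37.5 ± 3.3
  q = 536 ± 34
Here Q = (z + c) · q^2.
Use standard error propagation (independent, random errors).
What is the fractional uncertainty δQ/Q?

Let u = z + c = 43.0. δu = √(δz² + δc²) = √(0.0900 + 10.9) = 3.31, so δu/u = 0.0771.
Q is then a monomial in u, q:
δQ/Q = √((δu/u)² + (2·δq/q)²) = √(0.00595 + 0.0161) = 0.148

0.148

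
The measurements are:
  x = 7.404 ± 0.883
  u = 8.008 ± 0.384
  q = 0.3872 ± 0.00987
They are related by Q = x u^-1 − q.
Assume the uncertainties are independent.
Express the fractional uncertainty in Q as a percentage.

22.2%

Let p = x·u^-1 = 0.9246. δp/p = √((1·δx/x)² + (-1·δu/u)²) = √(0.0142 + 0.00230) = 0.129, so δp = 0.119.
Q = p − q: δQ = √(δp² + δq²) = √(0.0141 + 9.74e-05) = 0.119
Q = 0.5374, so δQ/Q = 0.119/0.5374 = 0.222.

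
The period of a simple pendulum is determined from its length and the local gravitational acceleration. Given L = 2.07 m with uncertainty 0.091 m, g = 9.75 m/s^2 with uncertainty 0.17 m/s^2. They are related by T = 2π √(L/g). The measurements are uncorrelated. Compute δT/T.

0.0236

Since T is a product/quotient, work with relative uncertainties:
  (½·δL/L)² = (0.5×0.0440)² = 0.000483;  (−½·δg/g)² = (-0.5×0.0174)² = 7.6e-05
δT/T = √(0.000559) = 0.0236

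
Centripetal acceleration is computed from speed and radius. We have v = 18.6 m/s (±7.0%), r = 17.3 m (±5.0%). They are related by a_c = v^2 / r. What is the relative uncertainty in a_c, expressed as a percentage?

14.9%

a_c is a product of powers, so relative uncertainties combine in quadrature:
  (2·δv/v)² = (2×0.0700)² = 0.0196;  (-1·δr/r)² = (-1×0.0500)² = 0.00250
δa_c/a_c = √(0.0221) = 0.149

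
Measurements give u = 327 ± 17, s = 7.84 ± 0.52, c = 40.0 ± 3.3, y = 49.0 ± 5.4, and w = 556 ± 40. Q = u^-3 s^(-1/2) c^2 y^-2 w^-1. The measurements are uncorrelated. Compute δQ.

Q is a product of powers, so relative uncertainties combine in quadrature:
  (-3·δu/u)² = (-3×0.0520)² = 0.0243;  (−½·δs/s)² = (-0.5×0.0663)² = 0.00110;  (2·δc/c)² = (2×0.0825)² = 0.0272;  (-2·δy/y)² = (-2×0.110)² = 0.0486;  (-1·δw/w)² = (-1×0.0719)² = 0.00518
δQ/Q = √(0.106) = 0.326
Q = 1.22e-11, so δQ = 0.326 × 1.22e-11 = 3.99e-12.

3.99e-12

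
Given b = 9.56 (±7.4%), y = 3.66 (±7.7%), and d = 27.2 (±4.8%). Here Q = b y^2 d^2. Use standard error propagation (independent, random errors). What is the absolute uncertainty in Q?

Q is a product of powers, so relative uncertainties combine in quadrature:
  (1·δb/b)² = (1×0.0740)² = 0.00548;  (2·δy/y)² = (2×0.0770)² = 0.0237;  (2·δd/d)² = (2×0.0480)² = 0.00922
δQ/Q = √(0.0384) = 0.196
Q = 94700, so δQ = 0.196 × 94700 = 18600.

18600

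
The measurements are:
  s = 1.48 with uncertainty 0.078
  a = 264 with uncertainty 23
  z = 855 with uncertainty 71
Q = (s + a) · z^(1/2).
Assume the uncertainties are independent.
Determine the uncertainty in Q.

Let u = s + a = 265. δu = √(δs² + δa²) = √(0.00608 + 529) = 23.0, so δu/u = 0.0866.
Q is then a monomial in u, z:
δQ/Q = √((δu/u)² + (½·δz/z)²) = √(0.00751 + 0.00172) = 0.0961
Q = 7760, so δQ = 0.0961 × 7760 = 746.

746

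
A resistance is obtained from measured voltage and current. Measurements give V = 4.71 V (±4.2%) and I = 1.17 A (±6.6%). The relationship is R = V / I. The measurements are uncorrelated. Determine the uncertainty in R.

For a monomial R ∝ V, I^-1, fractional errors add in quadrature:
  (1·δV/V)² = (1×0.0420)² = 0.00176;  (-1·δI/I)² = (-1×0.0660)² = 0.00436
δR/R = √(0.00612) = 0.0782
R = 4.03 Ω, so δR = 0.0782 × 4.03 = 0.315 Ω.

0.315 Ω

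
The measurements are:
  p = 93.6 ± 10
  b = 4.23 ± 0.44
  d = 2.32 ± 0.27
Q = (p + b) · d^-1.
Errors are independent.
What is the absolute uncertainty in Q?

Let u = p + b = 97.8. δu = √(δp² + δb²) = √(100 + 0.194) = 10.0, so δu/u = 0.102.
Q is then a monomial in u, d:
δQ/Q = √((δu/u)² + (-1·δd/d)²) = √(0.0105 + 0.0135) = 0.155
Q = 42.2, so δQ = 0.155 × 42.2 = 6.53.

6.53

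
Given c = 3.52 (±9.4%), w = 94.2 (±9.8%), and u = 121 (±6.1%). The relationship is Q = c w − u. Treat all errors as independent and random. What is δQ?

Let p = c·w = 332. δp/p = √((1·δc/c)² + (1·δw/w)²) = √(0.00884 + 0.00960) = 0.136, so δp = 45.0.
Q = p − u: δQ = √(δp² + δu²) = √(2030 + 54.5) = 45.6

45.6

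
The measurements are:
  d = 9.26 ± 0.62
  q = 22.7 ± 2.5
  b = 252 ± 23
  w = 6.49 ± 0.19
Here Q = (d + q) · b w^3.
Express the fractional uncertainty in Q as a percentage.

Let u = d + q = 32.0. δu = √(δd² + δq²) = √(0.384 + 6.25) = 2.58, so δu/u = 0.0806.
Q is then a monomial in u, b, w:
δQ/Q = √((δu/u)² + (1·δb/b)² + (3·δw/w)²) = √(0.00650 + 0.00833 + 0.00771) = 0.150

15.0%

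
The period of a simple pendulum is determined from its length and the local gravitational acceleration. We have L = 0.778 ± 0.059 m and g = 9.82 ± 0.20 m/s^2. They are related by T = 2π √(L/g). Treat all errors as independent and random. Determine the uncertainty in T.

0.0694 s

Relative error in a monomial: (δT/T)² = Σ (nᵢ · δxᵢ/xᵢ)².
  (½·δL/L)² = (0.5×0.0758)² = 0.00144;  (−½·δg/g)² = (-0.5×0.0204)² = 0.000104
δT/T = √(0.00154) = 0.0393
T = 1.77 s, so δT = 0.0393 × 1.77 = 0.0694 s.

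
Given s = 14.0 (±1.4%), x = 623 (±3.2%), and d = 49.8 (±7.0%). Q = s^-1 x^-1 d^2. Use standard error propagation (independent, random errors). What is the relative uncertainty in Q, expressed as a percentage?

14.4%

Relative error in a monomial: (δQ/Q)² = Σ (nᵢ · δxᵢ/xᵢ)².
  (-1·δs/s)² = (-1×0.0140)² = 0.000196;  (-1·δx/x)² = (-1×0.0320)² = 0.00102;  (2·δd/d)² = (2×0.0700)² = 0.0196
δQ/Q = √(0.0208) = 0.144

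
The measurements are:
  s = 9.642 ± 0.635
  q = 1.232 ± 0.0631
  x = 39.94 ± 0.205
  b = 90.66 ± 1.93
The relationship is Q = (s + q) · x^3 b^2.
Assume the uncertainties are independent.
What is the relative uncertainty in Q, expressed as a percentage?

7.41%

Let u = s + q = 10.87. δu = √(δs² + δq²) = √(0.403 + 0.00398) = 0.638, so δu/u = 0.0587.
Q is then a monomial in u, x, b:
δQ/Q = √((δu/u)² + (3·δx/x)² + (2·δb/b)²) = √(0.00344 + 0.000237 + 0.00181) = 0.0741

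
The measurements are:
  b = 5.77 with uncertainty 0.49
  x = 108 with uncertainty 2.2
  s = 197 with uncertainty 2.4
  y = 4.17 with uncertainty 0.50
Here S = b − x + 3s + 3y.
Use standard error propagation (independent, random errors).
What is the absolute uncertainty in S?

7.69

S is a linear combination, so absolute uncertainties add in quadrature:
  (δb)² = 0.240;  (δx)² = 4.84;  (3·δs)² = 51.8;  (3·δy)² = 2.25
δS = √(59.2) = 7.69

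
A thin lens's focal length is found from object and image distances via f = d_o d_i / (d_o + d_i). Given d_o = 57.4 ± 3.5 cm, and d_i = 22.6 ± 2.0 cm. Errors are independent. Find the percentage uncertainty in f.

∂f/∂d_o = (d_i/(d_o+d_i))² = 0.0798;  ∂f/∂d_i = (d_o/(d_o+d_i))² = 0.515
δf = √((∂f/∂d_o · δd_o)² + (∂f/∂d_i · δd_i)²) = √(0.0780 + 1.06) = 1.07 cm
f = 16.2 cm, so δf/f = 1.07/16.2 = 0.0658.

6.58%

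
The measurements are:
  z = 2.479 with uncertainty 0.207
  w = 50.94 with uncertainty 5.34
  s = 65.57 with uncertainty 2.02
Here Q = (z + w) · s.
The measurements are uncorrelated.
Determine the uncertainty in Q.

Let u = z + w = 53.42. δu = √(δz² + δw²) = √(0.0428 + 28.5) = 5.34, so δu/u = 0.100.
Q is then a monomial in u, s:
δQ/Q = √((δu/u)² + (1·δs/s)²) = √(0.0100 + 0.000949) = 0.105
Q = 3503, so δQ = 0.105 × 3503 = 367.

367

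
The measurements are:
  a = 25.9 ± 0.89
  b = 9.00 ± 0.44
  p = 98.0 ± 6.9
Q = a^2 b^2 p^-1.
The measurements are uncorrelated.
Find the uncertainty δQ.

Each factor contributes (exponent × relative error)² to (δQ/Q)²:
  (2·δa/a)² = (2×0.0344)² = 0.00472;  (2·δb/b)² = (2×0.0489)² = 0.00956;  (-1·δp/p)² = (-1×0.0704)² = 0.00496
δQ/Q = √(0.0192) = 0.139
Q = 554, so δQ = 0.139 × 554 = 76.9.

76.9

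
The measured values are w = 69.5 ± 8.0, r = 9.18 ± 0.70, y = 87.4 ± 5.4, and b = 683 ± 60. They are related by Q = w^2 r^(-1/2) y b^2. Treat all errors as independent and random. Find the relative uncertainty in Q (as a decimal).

0.299

Products/powers → add relative errors in quadrature, weighted by exponent:
  (2·δw/w)² = (2×0.115)² = 0.0530;  (−½·δr/r)² = (-0.5×0.0763)² = 0.00145;  (1·δy/y)² = (1×0.0618)² = 0.00382;  (2·δb/b)² = (2×0.0878)² = 0.0309
δQ/Q = √(0.0891) = 0.299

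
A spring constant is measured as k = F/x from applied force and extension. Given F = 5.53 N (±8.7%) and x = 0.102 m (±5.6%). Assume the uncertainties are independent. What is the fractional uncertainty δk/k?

Products/powers → add relative errors in quadrature, weighted by exponent:
  (1·δF/F)² = (1×0.0870)² = 0.00757;  (-1·δx/x)² = (-1×0.0560)² = 0.00314
δk/k = √(0.0107) = 0.103

0.103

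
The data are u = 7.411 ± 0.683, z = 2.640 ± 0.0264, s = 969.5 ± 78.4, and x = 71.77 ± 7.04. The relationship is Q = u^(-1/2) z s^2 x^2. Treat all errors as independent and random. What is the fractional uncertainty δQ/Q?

For a monomial Q ∝ u^(-1/2), z, s^2, x^2, fractional errors add in quadrature:
  (−½·δu/u)² = (-0.5×0.0922)² = 0.00212;  (1·δz/z)² = (1×0.0100)² = 0.000100;  (2·δs/s)² = (2×0.0809)² = 0.0262;  (2·δx/x)² = (2×0.0981)² = 0.0385
δQ/Q = √(0.0669) = 0.259

0.259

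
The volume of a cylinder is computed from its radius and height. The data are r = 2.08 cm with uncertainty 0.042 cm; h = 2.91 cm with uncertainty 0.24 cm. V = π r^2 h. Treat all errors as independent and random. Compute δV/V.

Since V is a product/quotient, work with relative uncertainties:
  (2·δr/r)² = (2×0.0202)² = 0.00163;  (1·δh/h)² = (1×0.0825)² = 0.00680
δV/V = √(0.00843) = 0.0918

0.0918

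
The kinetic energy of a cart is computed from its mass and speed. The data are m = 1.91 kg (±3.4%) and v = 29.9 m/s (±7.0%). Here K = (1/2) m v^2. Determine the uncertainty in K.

For a monomial K ∝ m, v^2, fractional errors add in quadrature:
  (1·δm/m)² = (1×0.0340)² = 0.00116;  (2·δv/v)² = (2×0.0700)² = 0.0196
δK/K = √(0.0208) = 0.144
K = 854 J, so δK = 0.144 × 854 = 123 J.

123 J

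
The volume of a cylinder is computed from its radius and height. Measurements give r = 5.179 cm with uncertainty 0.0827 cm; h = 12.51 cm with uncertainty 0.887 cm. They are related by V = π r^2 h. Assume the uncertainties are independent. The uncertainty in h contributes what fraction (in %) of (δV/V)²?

(δV/V)² = (2·δr/r)² + (1·δh/h)²
  r term: (2×0.0160)² = 0.00102
  h term: (1×0.0709)² = 0.00503
Total = 0.00605. Share from h = 0.00503/0.00605 = 0.831.

83.1%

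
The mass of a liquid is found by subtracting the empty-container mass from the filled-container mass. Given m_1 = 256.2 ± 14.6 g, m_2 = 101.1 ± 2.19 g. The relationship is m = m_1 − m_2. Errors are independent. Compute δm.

Each term contributes (cᵢ δxᵢ)² to (δm)²:
  (δm_1)² = 213;  (δm_2)² = 4.80
δm = √(218) = 14.8 g

14.8 g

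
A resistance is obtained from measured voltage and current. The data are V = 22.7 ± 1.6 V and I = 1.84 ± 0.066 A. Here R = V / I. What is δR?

Relative error in a monomial: (δR/R)² = Σ (nᵢ · δxᵢ/xᵢ)².
  (1·δV/V)² = (1×0.0705)² = 0.00497;  (-1·δI/I)² = (-1×0.0359)² = 0.00129
δR/R = √(0.00625) = 0.0791
R = 12.3 Ω, so δR = 0.0791 × 12.3 = 0.976 Ω.

0.976 Ω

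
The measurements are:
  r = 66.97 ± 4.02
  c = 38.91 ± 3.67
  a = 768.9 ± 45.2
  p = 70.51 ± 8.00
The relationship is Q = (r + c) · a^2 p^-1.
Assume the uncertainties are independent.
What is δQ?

Let u = r + c = 105.9. δu = √(δr² + δc²) = √(16.2 + 13.5) = 5.44, so δu/u = 0.0514.
Q is then a monomial in u, a, p:
δQ/Q = √((δu/u)² + (2·δa/a)² + (-1·δp/p)²) = √(0.00264 + 0.0138 + 0.0129) = 0.171
Q = 887800, so δQ = 0.171 × 887800 = 1.52e+05.

1.52e+05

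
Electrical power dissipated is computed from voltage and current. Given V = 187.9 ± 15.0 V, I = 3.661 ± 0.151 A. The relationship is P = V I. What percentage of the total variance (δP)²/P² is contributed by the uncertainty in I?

21.1%

(δP/P)² = (1·δV/V)² + (1·δI/I)²
  V term: (1×0.0798)² = 0.00637
  I term: (1×0.0412)² = 0.00170
Total = 0.00807. Share from I = 0.00170/0.00807 = 0.211.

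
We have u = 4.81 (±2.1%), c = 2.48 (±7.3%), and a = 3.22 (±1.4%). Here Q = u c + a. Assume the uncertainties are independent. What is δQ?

0.907

Let p = u·c = 11.9. δp/p = √((1·δu/u)² + (1·δc/c)²) = √(0.000441 + 0.00533) = 0.0760, so δp = 0.906.
Q = p + a: δQ = √(δp² + δa²) = √(0.821 + 0.00203) = 0.907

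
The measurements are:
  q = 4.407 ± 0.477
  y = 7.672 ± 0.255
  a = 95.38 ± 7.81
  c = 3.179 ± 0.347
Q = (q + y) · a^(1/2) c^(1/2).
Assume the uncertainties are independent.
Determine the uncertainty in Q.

17.2

Let u = q + y = 12.08. δu = √(δq² + δy²) = √(0.228 + 0.0650) = 0.541, so δu/u = 0.0448.
Q is then a monomial in u, a, c:
δQ/Q = √((δu/u)² + (½·δa/a)² + (½·δc/c)²) = √(0.00201 + 0.00168 + 0.00298) = 0.0816
Q = 210.3, so δQ = 0.0816 × 210.3 = 17.2.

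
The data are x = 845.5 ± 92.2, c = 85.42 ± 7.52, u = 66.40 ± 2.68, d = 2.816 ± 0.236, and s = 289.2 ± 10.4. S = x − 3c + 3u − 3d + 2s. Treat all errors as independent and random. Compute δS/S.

Each term contributes (cᵢ δxᵢ)² to (δS)²:
  (δx)² = 8500;  (3·δc)² = 509;  (3·δu)² = 64.6;  (3·δd)² = 0.501;  (2·δs)² = 433
δS = √(9510) = 97.5
S = 1358, so δS/S = 97.5/1358 = 0.0718.

0.0718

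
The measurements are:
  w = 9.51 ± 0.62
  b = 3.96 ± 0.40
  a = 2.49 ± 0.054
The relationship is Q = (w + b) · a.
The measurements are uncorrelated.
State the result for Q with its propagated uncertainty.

33.5 ± 1.98

Let u = w + b = 13.5. δu = √(δw² + δb²) = √(0.384 + 0.160) = 0.738, so δu/u = 0.0548.
Q is then a monomial in u, a:
δQ/Q = √((δu/u)² + (1·δa/a)²) = √(0.00300 + 0.000470) = 0.0589
Q = 33.5, so δQ = 0.0589 × 33.5 = 1.98.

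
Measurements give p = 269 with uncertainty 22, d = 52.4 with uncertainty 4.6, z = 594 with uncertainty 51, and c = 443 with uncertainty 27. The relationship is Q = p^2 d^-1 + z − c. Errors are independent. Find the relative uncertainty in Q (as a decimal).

0.172

Let w = p^2·d^-1 = 1380. δw/w = √((2·δp/p)² + (-1·δd/d)²) = √(0.0268 + 0.00771) = 0.186, so δw = 256.
Q = w + z − c: δQ = √(δw² + δz² + δc²) = √(65700 + 2600 + 729) = 263
Q = 1530, so δQ/Q = 263/1530 = 0.172.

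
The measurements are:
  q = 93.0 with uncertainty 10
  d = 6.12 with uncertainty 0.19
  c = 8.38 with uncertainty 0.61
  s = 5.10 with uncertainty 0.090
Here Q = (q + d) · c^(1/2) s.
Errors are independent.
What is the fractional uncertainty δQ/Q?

0.109

Let u = q + d = 99.1. δu = √(δq² + δd²) = √(100 + 0.0361) = 10.0, so δu/u = 0.101.
Q is then a monomial in u, c, s:
δQ/Q = √((δu/u)² + (½·δc/c)² + (1·δs/s)²) = √(0.0102 + 0.00132 + 0.000311) = 0.109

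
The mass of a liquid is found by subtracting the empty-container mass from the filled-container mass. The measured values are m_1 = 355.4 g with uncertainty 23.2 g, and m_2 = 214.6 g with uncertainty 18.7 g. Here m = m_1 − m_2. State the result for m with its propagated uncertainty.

140.8 ± 29.8 g

Each term contributes (cᵢ δxᵢ)² to (δm)²:
  (δm_1)² = 538;  (δm_2)² = 350
δm = √(888) = 29.8 g
m = 140.8 g.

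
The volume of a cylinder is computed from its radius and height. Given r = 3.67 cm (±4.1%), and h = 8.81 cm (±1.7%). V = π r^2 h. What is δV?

31.2 cm^3

For a monomial V ∝ r^2, h, fractional errors add in quadrature:
  (2·δr/r)² = (2×0.0410)² = 0.00672;  (1·δh/h)² = (1×0.0170)² = 0.000289
δV/V = √(0.00701) = 0.0837
V = 373 cm^3, so δV = 0.0837 × 373 = 31.2 cm^3.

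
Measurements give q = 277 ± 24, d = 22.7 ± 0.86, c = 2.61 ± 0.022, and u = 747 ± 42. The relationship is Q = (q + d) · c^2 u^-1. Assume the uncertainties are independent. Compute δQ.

0.271

Let w = q + d = 300. δw = √(δq² + δd²) = √(576 + 0.740) = 24.0, so δw/w = 0.0801.
Q is then a monomial in w, c, u:
δQ/Q = √((δw/w)² + (2·δc/c)² + (-1·δu/u)²) = √(0.00642 + 0.000284 + 0.00316) = 0.0993
Q = 2.73, so δQ = 0.0993 × 2.73 = 0.271.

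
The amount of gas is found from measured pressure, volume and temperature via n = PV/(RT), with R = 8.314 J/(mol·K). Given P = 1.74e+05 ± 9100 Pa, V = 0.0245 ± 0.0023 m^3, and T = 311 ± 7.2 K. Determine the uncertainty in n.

0.181 mol

Since n is a product/quotient, work with relative uncertainties:
  (1·δP/P)² = (1×0.0523)² = 0.00274;  (1·δV/V)² = (1×0.0939)² = 0.00881;  (-1·δT/T)² = (-1×0.0232)² = 0.000536
δn/n = √(0.0121) = 0.110
n = 1.65 mol, so δn = 0.110 × 1.65 = 0.181 mol.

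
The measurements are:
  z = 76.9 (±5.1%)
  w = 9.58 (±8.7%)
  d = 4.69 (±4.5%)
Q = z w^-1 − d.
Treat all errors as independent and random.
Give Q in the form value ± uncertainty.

3.34 ± 0.837

Let p = z·w^-1 = 8.03. δp/p = √((1·δz/z)² + (-1·δw/w)²) = √(0.00260 + 0.00757) = 0.101, so δp = 0.810.
Q = p − d: δQ = √(δp² + δd²) = √(0.655 + 0.0445) = 0.837
Q = 3.34.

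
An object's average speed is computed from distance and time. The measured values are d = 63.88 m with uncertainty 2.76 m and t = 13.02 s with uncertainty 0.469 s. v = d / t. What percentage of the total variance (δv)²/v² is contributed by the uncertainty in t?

41.0%

(δv/v)² = (1·δd/d)² + (-1·δt/t)²
  d term: (1×0.0432)² = 0.00187
  t term: (-1×0.0360)² = 0.00130
Total = 0.00316. Share from t = 0.00130/0.00316 = 0.410.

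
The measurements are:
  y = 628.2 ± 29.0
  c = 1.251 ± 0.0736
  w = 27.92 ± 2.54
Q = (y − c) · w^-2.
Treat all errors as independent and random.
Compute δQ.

Let u = y − c = 626.9. δu = √(δy² + δc²) = √(841 + 0.00542) = 29.0, so δu/u = 0.0463.
Q is then a monomial in u, w:
δQ/Q = √((δu/u)² + (-2·δw/w)²) = √(0.00214 + 0.0331) = 0.188
Q = 0.8043, so δQ = 0.188 × 0.8043 = 0.151.

0.151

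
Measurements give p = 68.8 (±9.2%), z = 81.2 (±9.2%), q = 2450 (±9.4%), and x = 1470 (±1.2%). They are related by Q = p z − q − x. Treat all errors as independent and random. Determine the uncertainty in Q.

Let w = p·z = 5590. δw/w = √((1·δp/p)² + (1·δz/z)²) = √(0.00846 + 0.00846) = 0.130, so δw = 727.
Q = w − q − x: δQ = √(δw² + δq² + δx²) = √(5.28e+05 + 53000 + 311) = 763

763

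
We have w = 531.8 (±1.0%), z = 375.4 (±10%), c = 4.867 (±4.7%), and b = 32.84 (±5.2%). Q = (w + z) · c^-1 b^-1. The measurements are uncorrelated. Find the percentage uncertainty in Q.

Let u = w + z = 907.2. δu = √(δw² + δz²) = √(28.3 + 1410) = 37.9, so δu/u = 0.0418.
Q is then a monomial in u, c, b:
δQ/Q = √((δu/u)² + (-1·δc/c)² + (-1·δb/b)²) = √(0.00175 + 0.00221 + 0.00270) = 0.0816

8.16%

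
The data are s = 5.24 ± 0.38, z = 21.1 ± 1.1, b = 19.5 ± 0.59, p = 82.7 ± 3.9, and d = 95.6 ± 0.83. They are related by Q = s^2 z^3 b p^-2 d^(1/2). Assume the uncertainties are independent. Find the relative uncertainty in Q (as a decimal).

0.235

Each factor contributes (exponent × relative error)² to (δQ/Q)²:
  (2·δs/s)² = (2×0.0725)² = 0.0210;  (3·δz/z)² = (3×0.0521)² = 0.0245;  (1·δb/b)² = (1×0.0303)² = 0.000915;  (-2·δp/p)² = (-2×0.0472)² = 0.00890;  (½·δd/d)² = (0.5×0.00868)² = 1.88e-05
δQ/Q = √(0.0553) = 0.235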